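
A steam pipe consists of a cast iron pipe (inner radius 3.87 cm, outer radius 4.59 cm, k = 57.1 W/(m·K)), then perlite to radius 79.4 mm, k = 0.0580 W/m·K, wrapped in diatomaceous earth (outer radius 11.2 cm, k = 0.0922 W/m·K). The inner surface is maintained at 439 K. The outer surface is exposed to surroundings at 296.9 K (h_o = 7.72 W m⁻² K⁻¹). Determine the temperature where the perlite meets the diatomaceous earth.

Treat each layer as a resistance in series:
  R'_cast iron = ln(0.0459/0.0387)/(2πk) = 0.1706/(2π·57.1) = 4.756×10^-4 m·K/W
  R'_perlite = ln(0.0794/0.0459)/(2πk) = 0.5480/(2π·0.0580) = 1.504 m·K/W
  R'_diatomaceous earth = ln(0.112/0.0794)/(2πk) = 0.3440/(2π·0.0922) = 0.5938 m·K/W
  R'_conv,out = 1/(2πr h) = 1/(2π·0.112·7.72) = 0.1841 m·K/W
ΣR = 4.756×10^-4 + 1.504 + 0.5938 + 0.1841 = 2.282 m·K/W
Q' = ΔT/ΣR = (439 K − 296.9 K)/2.282 = 62.27 W/m
From the inner boundary to the perlite/diatomaceous earth interface, ΣR_partial = 1.504 m·K/W.
T_interface = T_in − Q'·ΣR_partial = 439 K − (62.27)(1.504) = 345.3 K

T = 345.3 K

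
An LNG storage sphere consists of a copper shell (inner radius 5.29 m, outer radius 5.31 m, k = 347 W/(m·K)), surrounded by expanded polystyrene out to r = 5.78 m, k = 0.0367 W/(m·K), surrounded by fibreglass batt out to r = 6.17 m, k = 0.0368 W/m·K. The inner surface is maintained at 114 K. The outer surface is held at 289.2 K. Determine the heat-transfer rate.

Q = 3.08 kW

Series thermal resistances, inner to outer:
  R_copper = (1/5.29 − 1/5.31)/(4πk) = 7.120×10^-4/(4π·347) = 1.633×10^-7 K/W
  R_expanded polystyrene = (1/5.31 − 1/5.78)/(4πk) = 0.01531/(4π·0.0367) = 0.03320 K/W
  R_fibreglass batt = (1/5.78 − 1/6.17)/(4πk) = 0.01094/(4π·0.0368) = 0.02365 K/W
ΣR = 1.633×10^-7 + 0.03320 + 0.02365 = 0.05685 K/W
Q = ΔT/ΣR = (114 K − 289.2 K)/0.05685 = -3080 W
(Negative Q ⇒ heat flows inward; heat gain = 3080 W.)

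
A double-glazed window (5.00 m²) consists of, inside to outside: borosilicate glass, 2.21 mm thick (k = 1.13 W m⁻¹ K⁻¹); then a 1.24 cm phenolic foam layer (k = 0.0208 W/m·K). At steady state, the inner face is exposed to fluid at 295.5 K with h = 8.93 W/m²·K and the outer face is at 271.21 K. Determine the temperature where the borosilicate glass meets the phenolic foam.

Series thermal resistances, inner to outer:
  R_conv,in = 1/(hA) = 1/(8.93·5.00) = 0.02240 K/W
  R_borosilicate glass = L/(kA) = 0.00221/(1.13·5.00) = 3.912×10^-4 K/W
  R_phenolic foam = L/(kA) = 0.0124/(0.0208·5.00) = 0.1192 K/W
ΣR = 0.02240 + 3.912×10^-4 + 0.1192 = 0.1420 K/W
Q = ΔT/ΣR = (295.5 K − 271.21 K)/0.1420 = 171.1 W
From the inner boundary to the borosilicate glass/phenolic foam interface, ΣR_partial = 0.02279 K/W.
T_interface = T_in − Q·ΣR_partial = 295.5 K − (171.1)(0.02279) = 291.6 K

T = 291.6 K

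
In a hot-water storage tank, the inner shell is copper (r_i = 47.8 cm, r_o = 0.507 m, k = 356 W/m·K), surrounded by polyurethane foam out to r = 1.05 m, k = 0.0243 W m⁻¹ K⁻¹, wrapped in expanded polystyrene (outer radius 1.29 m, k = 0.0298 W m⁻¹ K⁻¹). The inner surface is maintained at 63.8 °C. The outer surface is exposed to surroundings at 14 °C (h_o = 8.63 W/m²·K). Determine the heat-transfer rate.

Resistance network (inner→outer):
  R_copper = (1/0.478 − 1/0.507)/(4πk) = 0.1197/(4π·356) = 2.675×10^-5 K/W
  R_polyurethane foam = (1/0.507 − 1/1.05)/(4πk) = 1.020/(4π·0.0243) = 3.340 K/W
  R_expanded polystyrene = (1/1.05 − 1/1.29)/(4πk) = 0.1772/(4π·0.0298) = 0.4732 K/W
  R_conv,out = 1/(4πr²h) = 1/(4π·1.29²·8.63) = 0.005541 K/W
ΣR = 2.675×10^-5 + 3.340 + 0.4732 + 0.005541 = 3.819 K/W
Q = ΔT/ΣR = (63.8 °C − 14 °C)/3.819 = 13.0 W

Q = 13.0 W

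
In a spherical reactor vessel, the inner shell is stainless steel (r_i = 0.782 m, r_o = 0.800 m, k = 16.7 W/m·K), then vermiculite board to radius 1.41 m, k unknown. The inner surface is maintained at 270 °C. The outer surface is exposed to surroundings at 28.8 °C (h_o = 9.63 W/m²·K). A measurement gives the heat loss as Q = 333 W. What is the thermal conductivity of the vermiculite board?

ΣR = ΔT/Q = |270 − 28.8|/333 = 0.7243 K/W
Known resistances:
  R_stainless steel = (1/0.782 − 1/0.800)/(4πk) = 0.02877/(4π·16.7) = 1.371×10^-4 K/W
  R_conv,out = 1/(4πr²h) = 1/(4π·1.41²·9.63) = 0.004156 K/W
R_vermiculite board = ΣR − ΣR_known = 0.7243 − 0.004293 = 0.7200 K/W
(1/r₁−1/r₂)/(4πk) = 0.7200 ⇒ k = 0.5408/(4π·0.7200) = 0.0598 W/m·K

k = 0.0598 W/m·K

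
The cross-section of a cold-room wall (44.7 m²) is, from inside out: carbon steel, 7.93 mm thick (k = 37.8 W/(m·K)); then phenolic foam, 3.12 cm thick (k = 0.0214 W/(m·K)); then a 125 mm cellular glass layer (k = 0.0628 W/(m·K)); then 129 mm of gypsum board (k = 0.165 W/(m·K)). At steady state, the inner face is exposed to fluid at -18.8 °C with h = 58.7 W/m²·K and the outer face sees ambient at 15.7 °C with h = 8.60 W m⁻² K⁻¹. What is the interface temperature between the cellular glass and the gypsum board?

Resistance network (inner→outer):
  R_conv,in = 1/(hA) = 1/(58.7·44.7) = 3.811×10^-4 K/W
  R_carbon steel = L/(kA) = 0.00793/(37.8·44.7) = 4.693×10^-6 K/W
  R_phenolic foam = L/(kA) = 0.0312/(0.0214·44.7) = 0.03262 K/W
  R_cellular glass = L/(kA) = 0.125/(0.0628·44.7) = 0.04453 K/W
  R_gypsum board = L/(kA) = 0.129/(0.165·44.7) = 0.01749 K/W
  R_conv,out = 1/(hA) = 1/(8.60·44.7) = 0.002601 K/W
ΣR = 3.811×10^-4 + 4.693×10^-6 + 0.03262 + 0.04453 + 0.01749 + 0.002601 = 0.09763 K/W
Q = ΔT/ΣR = (-18.8 °C − 15.7 °C)/0.09763 = -353.4 W
From the inner boundary to the cellular glass/gypsum board interface, ΣR_partial = 0.07754 K/W.
T_interface = T_in − Q·ΣR_partial = -18.8 °C − (-353.4)(0.07754) = 8.60 °C

T = 8.60 °C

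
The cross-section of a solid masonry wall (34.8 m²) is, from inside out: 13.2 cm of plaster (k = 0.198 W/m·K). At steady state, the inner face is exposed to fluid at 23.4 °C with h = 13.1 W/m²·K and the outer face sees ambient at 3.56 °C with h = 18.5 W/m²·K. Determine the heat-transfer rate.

Resistance network (inner→outer):
  R_conv,in = 1/(hA) = 1/(13.1·34.8) = 0.002194 K/W
  R_plaster = L/(kA) = 0.132/(0.198·34.8) = 0.01916 K/W
  R_conv,out = 1/(hA) = 1/(18.5·34.8) = 0.001553 K/W
ΣR = 0.002194 + 0.01916 + 0.001553 = 0.02291 K/W
Q = ΔT/ΣR = (23.4 °C − 3.56 °C)/0.02291 = 866 W

Q = 866 W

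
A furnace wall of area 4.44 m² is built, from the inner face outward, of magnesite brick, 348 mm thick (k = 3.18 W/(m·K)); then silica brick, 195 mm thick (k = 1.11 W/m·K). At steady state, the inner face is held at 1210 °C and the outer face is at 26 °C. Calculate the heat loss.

Resistance network (inner→outer):
  R_magnesite brick = L/(kA) = 0.348/(3.18·4.44) = 0.02465 K/W
  R_silica brick = L/(kA) = 0.195/(1.11·4.44) = 0.03957 K/W
ΣR = 0.02465 + 0.03957 = 0.06422 K/W
Q = ΔT/ΣR = (1210 °C − 26 °C)/0.06422 = 18400 W

Q = 18.4 kW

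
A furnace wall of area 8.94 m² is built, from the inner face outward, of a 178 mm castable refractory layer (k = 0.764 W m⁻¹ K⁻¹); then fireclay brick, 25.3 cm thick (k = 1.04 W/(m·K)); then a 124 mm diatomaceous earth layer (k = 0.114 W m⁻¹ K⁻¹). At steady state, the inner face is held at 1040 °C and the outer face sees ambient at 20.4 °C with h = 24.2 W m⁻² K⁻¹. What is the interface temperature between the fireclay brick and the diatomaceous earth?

T = 738 °C

Series thermal resistances, inner to outer:
  R_castable refractory = L/(kA) = 0.178/(0.764·8.94) = 0.02606 K/W
  R_fireclay brick = L/(kA) = 0.253/(1.04·8.94) = 0.02721 K/W
  R_diatomaceous earth = L/(kA) = 0.124/(0.114·8.94) = 0.1217 K/W
  R_conv,out = 1/(hA) = 1/(24.2·8.94) = 0.004622 K/W
ΣR = 0.02606 + 0.02721 + 0.1217 + 0.004622 = 0.1796 K/W
Q = ΔT/ΣR = (1040 °C − 20.4 °C)/0.1796 = 5677 W
From the inner boundary to the fireclay brick/diatomaceous earth interface, ΣR_partial = 0.05327 K/W.
T_interface = T_in − Q·ΣR_partial = 1040 °C − (5677)(0.05327) = 738 °C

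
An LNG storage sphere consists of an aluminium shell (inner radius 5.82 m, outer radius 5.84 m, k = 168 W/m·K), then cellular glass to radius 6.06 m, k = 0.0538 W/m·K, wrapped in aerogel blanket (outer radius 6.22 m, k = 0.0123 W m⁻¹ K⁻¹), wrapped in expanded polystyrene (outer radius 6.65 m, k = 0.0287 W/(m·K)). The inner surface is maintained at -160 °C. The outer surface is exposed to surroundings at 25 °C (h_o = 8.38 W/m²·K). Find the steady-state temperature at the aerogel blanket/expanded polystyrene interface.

T = -56.8 °C

Series thermal resistances, inner to outer:
  R_aluminium = (1/5.82 − 1/5.84)/(4πk) = 5.884×10^-4/(4π·168) = 2.787×10^-7 K/W
  R_cellular glass = (1/5.84 − 1/6.06)/(4πk) = 0.006216/(4π·0.0538) = 0.009195 K/W
  R_aerogel blanket = (1/6.06 − 1/6.22)/(4πk) = 0.004245/(4π·0.0123) = 0.02746 K/W
  R_expanded polystyrene = (1/6.22 − 1/6.65)/(4πk) = 0.01040/(4π·0.0287) = 0.02882 K/W
  R_conv,out = 1/(4πr²h) = 1/(4π·6.65²·8.38) = 2.147×10^-4 K/W
ΣR = 2.787×10^-7 + 0.009195 + 0.02746 + 0.02882 + 2.147×10^-4 = 0.06569 K/W
Q = ΔT/ΣR = (-160 °C − 25 °C)/0.06569 = -2816 W
From the inner boundary to the aerogel blanket/expanded polystyrene interface, ΣR_partial = 0.03666 K/W.
T_interface = T_in − Q·ΣR_partial = -160 °C − (-2816)(0.03666) = -56.8 °C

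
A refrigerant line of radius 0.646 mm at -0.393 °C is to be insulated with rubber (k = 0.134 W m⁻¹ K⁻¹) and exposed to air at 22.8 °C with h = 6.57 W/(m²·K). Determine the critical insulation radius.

For a cylinder, r_cr = k_ins/h = 0.134/6.57 = 0.0204 m = 2.04 cm

r_cr = 2.04 cm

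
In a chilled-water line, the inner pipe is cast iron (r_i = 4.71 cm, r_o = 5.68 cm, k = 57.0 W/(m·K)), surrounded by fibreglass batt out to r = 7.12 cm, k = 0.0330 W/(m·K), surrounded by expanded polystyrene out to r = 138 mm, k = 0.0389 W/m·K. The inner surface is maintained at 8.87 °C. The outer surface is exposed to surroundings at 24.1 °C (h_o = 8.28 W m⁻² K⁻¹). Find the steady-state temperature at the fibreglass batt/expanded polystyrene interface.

Series thermal resistances, inner to outer:
  R'_cast iron = ln(0.0568/0.0471)/(2πk) = 0.1873/(2π·57.0) = 5.229×10^-4 m·K/W
  R'_fibreglass batt = ln(0.0712/0.0568)/(2πk) = 0.2260/(2π·0.0330) = 1.090 m·K/W
  R'_expanded polystyrene = ln(0.138/0.0712)/(2πk) = 0.6618/(2π·0.0389) = 2.708 m·K/W
  R'_conv,out = 1/(2πr h) = 1/(2π·0.138·8.28) = 0.1393 m·K/W
ΣR = 5.229×10^-4 + 1.090 + 2.708 + 0.1393 = 3.938 m·K/W
Q' = ΔT/ΣR = (8.87 °C − 24.1 °C)/3.938 = -3.867 W/m
From the inner boundary to the fibreglass batt/expanded polystyrene interface, ΣR_partial = 1.091 m·K/W.
T_interface = T_in − Q'·ΣR_partial = 8.87 °C − (-3.867)(1.091) = 13.1 °C

T = 13.1 °C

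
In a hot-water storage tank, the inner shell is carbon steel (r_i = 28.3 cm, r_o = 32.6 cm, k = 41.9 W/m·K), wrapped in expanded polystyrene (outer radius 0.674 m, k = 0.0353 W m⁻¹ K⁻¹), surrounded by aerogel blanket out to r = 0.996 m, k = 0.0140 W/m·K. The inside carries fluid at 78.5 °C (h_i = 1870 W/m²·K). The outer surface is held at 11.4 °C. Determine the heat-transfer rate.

Treat each layer as a resistance in series:
  R_conv,in = 1/(4πr²h) = 1/(4π·0.283²·1870) = 5.313×10^-4 K/W
  R_carbon steel = (1/0.283 − 1/0.326)/(4πk) = 0.4661/(4π·41.9) = 8.852×10^-4 K/W
  R_expanded polystyrene = (1/0.326 − 1/0.674)/(4πk) = 1.584/(4π·0.0353) = 3.570 K/W
  R_aerogel blanket = (1/0.674 − 1/0.996)/(4πk) = 0.4797/(4π·0.0140) = 2.726 K/W
ΣR = 5.313×10^-4 + 8.852×10^-4 + 3.570 + 2.726 = 6.297 K/W
Q = ΔT/ΣR = (78.5 °C − 11.4 °C)/6.297 = 10.7 W

Q = 10.7 W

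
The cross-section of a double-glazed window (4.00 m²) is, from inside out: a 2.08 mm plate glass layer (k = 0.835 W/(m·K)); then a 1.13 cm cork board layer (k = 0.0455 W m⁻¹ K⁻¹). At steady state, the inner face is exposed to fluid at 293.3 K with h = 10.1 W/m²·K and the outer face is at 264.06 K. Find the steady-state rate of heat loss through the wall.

Treat each layer as a resistance in series:
  R_conv,in = 1/(hA) = 1/(10.1·4.00) = 0.02475 K/W
  R_plate glass = L/(kA) = 0.00208/(0.835·4.00) = 6.228×10^-4 K/W
  R_cork board = L/(kA) = 0.0113/(0.0455·4.00) = 0.06209 K/W
ΣR = 0.02475 + 6.228×10^-4 + 0.06209 = 0.08746 K/W
Q = ΔT/ΣR = (293.3 K − 264.06 K)/0.08746 = 334 W

Q = 334 W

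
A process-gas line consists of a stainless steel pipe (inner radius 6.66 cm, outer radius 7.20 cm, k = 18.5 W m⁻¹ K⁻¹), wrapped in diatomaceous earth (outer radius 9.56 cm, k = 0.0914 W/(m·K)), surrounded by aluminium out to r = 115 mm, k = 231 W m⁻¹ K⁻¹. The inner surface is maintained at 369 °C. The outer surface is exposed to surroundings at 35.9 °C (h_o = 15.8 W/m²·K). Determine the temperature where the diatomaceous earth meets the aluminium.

Treat each layer as a resistance in series:
  R'_stainless steel = ln(0.0720/0.0666)/(2πk) = 0.07796/(2π·18.5) = 6.707×10^-4 m·K/W
  R'_diatomaceous earth = ln(0.0956/0.0720)/(2πk) = 0.2835/(2π·0.0914) = 0.4937 m·K/W
  R'_aluminium = ln(0.115/0.0956)/(2πk) = 0.1848/(2π·231) = 1.273×10^-4 m·K/W
  R'_conv,out = 1/(2πr h) = 1/(2π·0.115·15.8) = 0.08759 m·K/W
ΣR = 6.707×10^-4 + 0.4937 + 1.273×10^-4 + 0.08759 = 0.5821 m·K/W
Q' = ΔT/ΣR = (369 °C − 35.9 °C)/0.5821 = 572.2 W/m
From the inner boundary to the diatomaceous earth/aluminium interface, ΣR_partial = 0.4944 m·K/W.
T_interface = T_in − Q'·ΣR_partial = 369 °C − (572.2)(0.4944) = 86.1 °C

T = 86.1 °C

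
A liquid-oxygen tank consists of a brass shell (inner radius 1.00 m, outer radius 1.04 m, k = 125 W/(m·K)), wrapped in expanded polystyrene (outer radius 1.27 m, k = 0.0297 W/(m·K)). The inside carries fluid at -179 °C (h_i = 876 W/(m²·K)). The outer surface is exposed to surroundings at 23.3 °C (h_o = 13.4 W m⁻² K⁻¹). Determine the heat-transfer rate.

Q = 430 W

Resistance network (inner→outer):
  R_conv,in = 1/(4πr²h) = 1/(4π·1.00²·876) = 9.084×10^-5 K/W
  R_brass = (1/1.00 − 1/1.04)/(4πk) = 0.03846/(4π·125) = 2.449×10^-5 K/W
  R_expanded polystyrene = (1/1.04 − 1/1.27)/(4πk) = 0.1741/(4π·0.0297) = 0.4666 K/W
  R_conv,out = 1/(4πr²h) = 1/(4π·1.27²·13.4) = 0.003682 K/W
ΣR = 9.084×10^-5 + 2.449×10^-5 + 0.4666 + 0.003682 = 0.4704 K/W
Q = ΔT/ΣR = (-179 °C − 23.3 °C)/0.4704 = -430 W
(Negative Q ⇒ heat flows inward; heat gain = 430 W.)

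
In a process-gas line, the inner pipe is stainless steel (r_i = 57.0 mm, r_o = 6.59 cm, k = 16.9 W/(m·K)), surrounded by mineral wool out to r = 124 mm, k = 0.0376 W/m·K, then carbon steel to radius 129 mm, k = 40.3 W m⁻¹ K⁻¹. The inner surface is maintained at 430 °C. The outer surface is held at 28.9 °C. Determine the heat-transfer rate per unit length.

Q' = 150 W/m

Series thermal resistances, inner to outer:
  R'_stainless steel = ln(0.0659/0.0570)/(2πk) = 0.1451/(2π·16.9) = 0.001366 m·K/W
  R'_mineral wool = ln(0.124/0.0659)/(2πk) = 0.6321/(2π·0.0376) = 2.676 m·K/W
  R'_carbon steel = ln(0.129/0.124)/(2πk) = 0.03953/(2π·40.3) = 1.561×10^-4 m·K/W
ΣR = 0.001366 + 2.676 + 1.561×10^-4 = 2.678 m·K/W
Q' = ΔT/ΣR = (430 °C − 28.9 °C)/2.678 = 150 W/m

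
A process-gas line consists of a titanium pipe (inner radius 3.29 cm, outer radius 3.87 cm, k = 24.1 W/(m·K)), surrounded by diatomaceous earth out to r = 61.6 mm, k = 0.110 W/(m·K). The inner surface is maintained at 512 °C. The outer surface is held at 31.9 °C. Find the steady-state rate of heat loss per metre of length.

Q' = 713 W/m

Resistance network (inner→outer):
  R'_titanium = ln(0.0387/0.0329)/(2πk) = 0.1624/(2π·24.1) = 0.001072 m·K/W
  R'_diatomaceous earth = ln(0.0616/0.0387)/(2πk) = 0.4648/(2π·0.110) = 0.6725 m·K/W
ΣR = 0.001072 + 0.6725 = 0.6736 m·K/W
Q' = ΔT/ΣR = (512 °C − 31.9 °C)/0.6736 = 713 W/m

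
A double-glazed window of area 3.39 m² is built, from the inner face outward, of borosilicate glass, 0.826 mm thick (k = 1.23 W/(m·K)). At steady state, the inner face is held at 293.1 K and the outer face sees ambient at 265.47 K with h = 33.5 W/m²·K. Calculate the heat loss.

Q = 3.07 kW

Resistance network (inner→outer):
  R_borosilicate glass = L/(kA) = 8.26×10^-4/(1.23·3.39) = 1.981×10^-4 K/W
  R_conv,out = 1/(hA) = 1/(33.5·3.39) = 0.008806 K/W
ΣR = 1.981×10^-4 + 0.008806 = 0.009004 K/W
Q = ΔT/ΣR = (293.1 K − 265.47 K)/0.009004 = 3070 W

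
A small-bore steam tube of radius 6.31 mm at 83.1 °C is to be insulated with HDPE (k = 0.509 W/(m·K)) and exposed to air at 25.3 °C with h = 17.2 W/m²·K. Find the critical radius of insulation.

r_cr = 2.96 cm

For a cylinder, r_cr = k_ins/h = 0.509/17.2 = 0.0296 m = 2.96 cm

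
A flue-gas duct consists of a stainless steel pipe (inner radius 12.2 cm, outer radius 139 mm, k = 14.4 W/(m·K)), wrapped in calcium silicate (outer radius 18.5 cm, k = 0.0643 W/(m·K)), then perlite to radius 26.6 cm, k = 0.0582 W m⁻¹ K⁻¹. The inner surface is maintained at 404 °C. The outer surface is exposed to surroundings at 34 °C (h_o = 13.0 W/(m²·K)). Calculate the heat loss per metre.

Q' = 212 W/m

Resistance network (inner→outer):
  R'_stainless steel = ln(0.139/0.122)/(2πk) = 0.1305/(2π·14.4) = 0.001442 m·K/W
  R'_calcium silicate = ln(0.185/0.139)/(2πk) = 0.2859/(2π·0.0643) = 0.7076 m·K/W
  R'_perlite = ln(0.266/0.185)/(2πk) = 0.3631/(2π·0.0582) = 0.9931 m·K/W
  R'_conv,out = 1/(2πr h) = 1/(2π·0.266·13.0) = 0.04603 m·K/W
ΣR = 0.001442 + 0.7076 + 0.9931 + 0.04603 = 1.748 m·K/W
Q' = ΔT/ΣR = (404 °C − 34 °C)/1.748 = 212 W/m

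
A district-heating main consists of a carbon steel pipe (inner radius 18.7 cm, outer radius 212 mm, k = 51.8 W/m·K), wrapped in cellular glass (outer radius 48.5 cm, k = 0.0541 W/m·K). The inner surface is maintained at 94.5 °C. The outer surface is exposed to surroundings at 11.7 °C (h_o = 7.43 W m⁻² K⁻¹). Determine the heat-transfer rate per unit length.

Q' = 33.4 W/m

Resistance network (inner→outer):
  R'_carbon steel = ln(0.212/0.187)/(2πk) = 0.1255/(2π·51.8) = 3.855×10^-4 m·K/W
  R'_cellular glass = ln(0.485/0.212)/(2πk) = 0.8276/(2π·0.0541) = 2.435 m·K/W
  R'_conv,out = 1/(2πr h) = 1/(2π·0.485·7.43) = 0.04417 m·K/W
ΣR = 3.855×10^-4 + 2.435 + 0.04417 = 2.480 m·K/W
Q' = ΔT/ΣR = (94.5 °C − 11.7 °C)/2.480 = 33.4 W/m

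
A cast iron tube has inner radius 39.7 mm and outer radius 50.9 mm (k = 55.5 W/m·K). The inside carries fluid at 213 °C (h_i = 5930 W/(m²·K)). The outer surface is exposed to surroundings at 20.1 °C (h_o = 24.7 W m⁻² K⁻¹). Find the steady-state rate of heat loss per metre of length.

Series thermal resistances, inner to outer:
  R'_conv,in = 1/(2πr h) = 1/(2π·0.0397·5930) = 6.760×10^-4 m·K/W
  R'_cast iron = ln(0.0509/0.0397)/(2πk) = 0.2485/(2π·55.5) = 7.126×10^-4 m·K/W
  R'_conv,out = 1/(2πr h) = 1/(2π·0.0509·24.7) = 0.1266 m·K/W
ΣR = 6.760×10^-4 + 7.126×10^-4 + 0.1266 = 0.1280 m·K/W
Q' = ΔT/ΣR = (213 °C − 20.1 °C)/0.1280 = 1510 W/m

Q' = 1510 W/m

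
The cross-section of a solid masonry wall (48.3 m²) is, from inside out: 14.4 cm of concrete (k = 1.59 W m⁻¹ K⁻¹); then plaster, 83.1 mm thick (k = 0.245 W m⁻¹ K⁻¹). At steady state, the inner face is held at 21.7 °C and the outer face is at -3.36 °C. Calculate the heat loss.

Q = 2.82 kW

Treat each layer as a resistance in series:
  R_concrete = L/(kA) = 0.144/(1.59·48.3) = 0.001875 K/W
  R_plaster = L/(kA) = 0.0831/(0.245·48.3) = 0.007022 K/W
ΣR = 0.001875 + 0.007022 = 0.008897 K/W
Q = ΔT/ΣR = (21.7 °C − -3.36 °C)/0.008897 = 2820 W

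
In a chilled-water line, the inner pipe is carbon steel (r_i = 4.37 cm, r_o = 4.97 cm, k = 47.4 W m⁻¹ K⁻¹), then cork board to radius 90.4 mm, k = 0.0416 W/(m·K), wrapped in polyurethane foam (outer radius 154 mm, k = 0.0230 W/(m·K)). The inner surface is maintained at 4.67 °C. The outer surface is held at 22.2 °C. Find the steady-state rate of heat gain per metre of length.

Q' = 2.93 W/m

Treat each layer as a resistance in series:
  R'_carbon steel = ln(0.0497/0.0437)/(2πk) = 0.1287/(2π·47.4) = 4.320×10^-4 m·K/W
  R'_cork board = ln(0.0904/0.0497)/(2πk) = 0.5982/(2π·0.0416) = 2.289 m·K/W
  R'_polyurethane foam = ln(0.154/0.0904)/(2πk) = 0.5327/(2π·0.0230) = 3.686 m·K/W
ΣR = 4.320×10^-4 + 2.289 + 3.686 = 5.975 m·K/W
Q' = ΔT/ΣR = (4.67 °C − 22.2 °C)/5.975 = -2.93 W/m
(Negative Q' ⇒ heat flows inward; heat gain = 2.93 W/m.)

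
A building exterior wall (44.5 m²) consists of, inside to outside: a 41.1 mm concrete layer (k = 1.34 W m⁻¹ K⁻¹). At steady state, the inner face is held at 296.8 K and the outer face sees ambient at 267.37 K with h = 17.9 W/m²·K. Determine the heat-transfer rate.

Resistance network (inner→outer):
  R_concrete = L/(kA) = 0.0411/(1.34·44.5) = 6.893×10^-4 K/W
  R_conv,out = 1/(hA) = 1/(17.9·44.5) = 0.001255 K/W
ΣR = 6.893×10^-4 + 0.001255 = 0.001944 K/W
Q = ΔT/ΣR = (296.8 K − 267.37 K)/0.001944 = 15100 W

Q = 15100 W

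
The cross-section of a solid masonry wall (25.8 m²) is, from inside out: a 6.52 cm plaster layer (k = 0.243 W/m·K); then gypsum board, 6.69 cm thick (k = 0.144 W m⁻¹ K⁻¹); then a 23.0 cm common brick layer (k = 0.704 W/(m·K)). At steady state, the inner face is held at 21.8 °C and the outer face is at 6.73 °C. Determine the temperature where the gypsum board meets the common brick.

T = 11.4 °C

Resistance network (inner→outer):
  R_plaster = L/(kA) = 0.0652/(0.243·25.8) = 0.01040 K/W
  R_gypsum board = L/(kA) = 0.0669/(0.144·25.8) = 0.01801 K/W
  R_common brick = L/(kA) = 0.230/(0.704·25.8) = 0.01266 K/W
ΣR = 0.01040 + 0.01801 + 0.01266 = 0.04107 K/W
Q = ΔT/ΣR = (21.8 °C − 6.73 °C)/0.04107 = 366.9 W
From the inner boundary to the gypsum board/common brick interface, ΣR_partial = 0.02841 K/W.
T_interface = T_in − Q·ΣR_partial = 21.8 °C − (366.9)(0.02841) = 11.4 °C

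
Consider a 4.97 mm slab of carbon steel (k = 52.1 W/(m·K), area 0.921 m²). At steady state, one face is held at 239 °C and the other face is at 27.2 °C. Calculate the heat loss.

Q = 2.04×10^6 W

Q = kA·ΔT/L = 52.1 × 0.921 × |239 °C − 27.2 °C| / 0.00497 = 2.04×10^6 W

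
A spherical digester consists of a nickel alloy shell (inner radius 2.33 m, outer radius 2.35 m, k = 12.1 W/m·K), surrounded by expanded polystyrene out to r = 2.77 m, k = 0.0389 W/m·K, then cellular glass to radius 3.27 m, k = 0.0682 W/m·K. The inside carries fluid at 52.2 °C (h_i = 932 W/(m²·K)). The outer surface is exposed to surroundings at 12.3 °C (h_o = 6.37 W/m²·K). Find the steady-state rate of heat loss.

Series thermal resistances, inner to outer:
  R_conv,in = 1/(4πr²h) = 1/(4π·2.33²·932) = 1.573×10^-5 K/W
  R_nickel alloy = (1/2.33 − 1/2.35)/(4πk) = 0.003653/(4π·12.1) = 2.402×10^-5 K/W
  R_expanded polystyrene = (1/2.35 − 1/2.77)/(4πk) = 0.06452/(4π·0.0389) = 0.1320 K/W
  R_cellular glass = (1/2.77 − 1/3.27)/(4πk) = 0.05520/(4π·0.0682) = 0.06441 K/W
  R_conv,out = 1/(4πr²h) = 1/(4π·3.27²·6.37) = 0.001168 K/W
ΣR = 1.573×10^-5 + 2.402×10^-5 + 0.1320 + 0.06441 + 0.001168 = 0.1976 K/W
Q = ΔT/ΣR = (52.2 °C − 12.3 °C)/0.1976 = 202 W

Q = 202 W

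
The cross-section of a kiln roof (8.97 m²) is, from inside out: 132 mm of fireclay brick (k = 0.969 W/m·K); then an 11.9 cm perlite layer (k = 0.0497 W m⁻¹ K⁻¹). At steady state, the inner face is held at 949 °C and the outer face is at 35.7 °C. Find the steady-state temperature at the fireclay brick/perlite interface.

Series thermal resistances, inner to outer:
  R_fireclay brick = L/(kA) = 0.132/(0.969·8.97) = 0.01519 K/W
  R_perlite = L/(kA) = 0.119/(0.0497·8.97) = 0.2669 K/W
ΣR = 0.01519 + 0.2669 = 0.2821 K/W
Q = ΔT/ΣR = (949 °C − 35.7 °C)/0.2821 = 3238 W
From the inner boundary to the fireclay brick/perlite interface, ΣR_partial = 0.01519 K/W.
T_interface = T_in − Q·ΣR_partial = 949 °C − (3238)(0.01519) = 900 °C

T = 900 °C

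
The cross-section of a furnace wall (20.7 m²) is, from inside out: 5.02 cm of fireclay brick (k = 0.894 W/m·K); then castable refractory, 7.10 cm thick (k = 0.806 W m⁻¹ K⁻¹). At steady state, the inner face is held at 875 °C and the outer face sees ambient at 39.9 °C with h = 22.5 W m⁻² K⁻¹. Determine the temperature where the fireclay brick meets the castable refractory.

Series thermal resistances, inner to outer:
  R_fireclay brick = L/(kA) = 0.0502/(0.894·20.7) = 0.002713 K/W
  R_castable refractory = L/(kA) = 0.0710/(0.806·20.7) = 0.004256 K/W
  R_conv,out = 1/(hA) = 1/(22.5·20.7) = 0.002147 K/W
ΣR = 0.002713 + 0.004256 + 0.002147 = 0.009116 K/W
Q = ΔT/ΣR = (875 °C − 39.9 °C)/0.009116 = 91610 W
From the inner boundary to the fireclay brick/castable refractory interface, ΣR_partial = 0.002713 K/W.
T_interface = T_in − Q·ΣR_partial = 875 °C − (91610)(0.002713) = 626 °C

T = 626 °C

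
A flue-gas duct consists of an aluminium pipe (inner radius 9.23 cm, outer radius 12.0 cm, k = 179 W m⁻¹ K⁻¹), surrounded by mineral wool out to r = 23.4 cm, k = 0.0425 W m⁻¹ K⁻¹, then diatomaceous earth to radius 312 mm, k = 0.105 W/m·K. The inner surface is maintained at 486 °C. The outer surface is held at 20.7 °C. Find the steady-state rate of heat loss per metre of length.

Treat each layer as a resistance in series:
  R'_aluminium = ln(0.120/0.0923)/(2πk) = 0.2624/(2π·179) = 2.334×10^-4 m·K/W
  R'_mineral wool = ln(0.234/0.120)/(2πk) = 0.6678/(2π·0.0425) = 2.501 m·K/W
  R'_diatomaceous earth = ln(0.312/0.234)/(2πk) = 0.2877/(2π·0.105) = 0.4361 m·K/W
ΣR = 2.334×10^-4 + 2.501 + 0.4361 = 2.937 m·K/W
Q' = ΔT/ΣR = (486 °C − 20.7 °C)/2.937 = 158 W/m

Q' = 158 W/m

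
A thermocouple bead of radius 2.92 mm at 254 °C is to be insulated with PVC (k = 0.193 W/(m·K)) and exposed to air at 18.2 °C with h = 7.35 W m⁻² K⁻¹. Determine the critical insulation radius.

r_cr = 5.25 cm

For a sphere, r_cr = 2k_ins/h = 2·0.193/7.35 = 0.0525 m = 5.25 cm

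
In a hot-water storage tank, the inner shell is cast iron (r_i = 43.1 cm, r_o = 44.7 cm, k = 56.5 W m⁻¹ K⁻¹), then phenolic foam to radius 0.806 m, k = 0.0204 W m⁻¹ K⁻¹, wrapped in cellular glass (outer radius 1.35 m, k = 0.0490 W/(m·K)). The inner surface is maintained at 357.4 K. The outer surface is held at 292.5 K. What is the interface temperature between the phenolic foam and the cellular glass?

T = 303.7 K

Resistance network (inner→outer):
  R_cast iron = (1/0.431 − 1/0.447)/(4πk) = 0.08305/(4π·56.5) = 1.170×10^-4 K/W
  R_phenolic foam = (1/0.447 − 1/0.806)/(4πk) = 0.9964/(4π·0.0204) = 3.887 K/W
  R_cellular glass = (1/0.806 − 1/1.35)/(4πk) = 0.5000/(4π·0.0490) = 0.8119 K/W
ΣR = 1.170×10^-4 + 3.887 + 0.8119 = 4.699 K/W
Q = ΔT/ΣR = (357.4 K − 292.5 K)/4.699 = 13.81 W
From the inner boundary to the phenolic foam/cellular glass interface, ΣR_partial = 3.887 K/W.
T_interface = T_in − Q·ΣR_partial = 357.4 K − (13.81)(3.887) = 303.7 K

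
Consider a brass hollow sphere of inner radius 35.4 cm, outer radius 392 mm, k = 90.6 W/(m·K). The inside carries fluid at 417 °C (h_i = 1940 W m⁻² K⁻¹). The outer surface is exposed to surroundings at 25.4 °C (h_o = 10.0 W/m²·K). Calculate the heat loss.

Q = 7.48 kW

Resistance network (inner→outer):
  R_conv,in = 1/(4πr²h) = 1/(4π·0.354²·1940) = 3.273×10^-4 K/W
  R_brass = (1/0.354 − 1/0.392)/(4πk) = 0.2738/(4π·90.6) = 2.405×10^-4 K/W
  R_conv,out = 1/(4πr²h) = 1/(4π·0.392²·10.0) = 0.05179 K/W
ΣR = 3.273×10^-4 + 2.405×10^-4 + 0.05179 = 0.05236 K/W
Q = ΔT/ΣR = (417 °C − 25.4 °C)/0.05236 = 7480 W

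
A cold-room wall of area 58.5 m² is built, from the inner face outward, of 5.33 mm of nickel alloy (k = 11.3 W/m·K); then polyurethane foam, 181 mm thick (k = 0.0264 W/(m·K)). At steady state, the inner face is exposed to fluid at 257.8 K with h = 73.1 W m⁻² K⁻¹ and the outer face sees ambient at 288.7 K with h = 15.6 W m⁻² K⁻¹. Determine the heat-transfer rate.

Treat each layer as a resistance in series:
  R_conv,in = 1/(hA) = 1/(73.1·58.5) = 2.338×10^-4 K/W
  R_nickel alloy = L/(kA) = 0.00533/(11.3·58.5) = 8.063×10^-6 K/W
  R_polyurethane foam = L/(kA) = 0.181/(0.0264·58.5) = 0.1172 K/W
  R_conv,out = 1/(hA) = 1/(15.6·58.5) = 0.001096 K/W
ΣR = 2.338×10^-4 + 8.063×10^-6 + 0.1172 + 0.001096 = 0.1185 K/W
Q = ΔT/ΣR = (257.8 K − 288.7 K)/0.1185 = -261 W
(Negative Q ⇒ heat flows inward; heat gain = 261 W.)

Q = 261 W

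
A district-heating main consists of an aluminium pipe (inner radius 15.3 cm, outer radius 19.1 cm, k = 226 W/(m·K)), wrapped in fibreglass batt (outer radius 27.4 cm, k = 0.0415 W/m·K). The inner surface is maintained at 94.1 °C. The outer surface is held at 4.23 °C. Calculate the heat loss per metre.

Q' = 64.9 W/m

Treat each layer as a resistance in series:
  R'_aluminium = ln(0.191/0.153)/(2πk) = 0.2218/(2π·226) = 1.562×10^-4 m·K/W
  R'_fibreglass batt = ln(0.274/0.191)/(2πk) = 0.3609/(2π·0.0415) = 1.384 m·K/W
ΣR = 1.562×10^-4 + 1.384 = 1.384 m·K/W
Q' = ΔT/ΣR = (94.1 °C − 4.23 °C)/1.384 = 64.9 W/m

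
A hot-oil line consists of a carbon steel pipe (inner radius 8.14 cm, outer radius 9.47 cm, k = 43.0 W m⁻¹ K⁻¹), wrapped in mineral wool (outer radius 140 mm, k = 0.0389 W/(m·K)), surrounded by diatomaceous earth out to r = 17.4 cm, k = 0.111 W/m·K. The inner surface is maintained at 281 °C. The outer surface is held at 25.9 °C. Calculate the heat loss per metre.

Series thermal resistances, inner to outer:
  R'_carbon steel = ln(0.0947/0.0814)/(2πk) = 0.1513/(2π·43.0) = 5.601×10^-4 m·K/W
  R'_mineral wool = ln(0.140/0.0947)/(2πk) = 0.3909/(2π·0.0389) = 1.599 m·K/W
  R'_diatomaceous earth = ln(0.174/0.140)/(2πk) = 0.2174/(2π·0.111) = 0.3117 m·K/W
ΣR = 5.601×10^-4 + 1.599 + 0.3117 = 1.911 m·K/W
Q' = ΔT/ΣR = (281 °C − 25.9 °C)/1.911 = 133 W/m

Q' = 133 W/m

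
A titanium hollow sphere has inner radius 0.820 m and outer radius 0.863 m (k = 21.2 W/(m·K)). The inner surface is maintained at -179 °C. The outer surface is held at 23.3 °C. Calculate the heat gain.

Q = 8.87×10^5 W

Q = 4πk·ΔT/(1/r₁ − 1/r₂) = 4π × 21.2 × 202.3 / (1/0.820 − 1/0.863) = 8.87×10^5 W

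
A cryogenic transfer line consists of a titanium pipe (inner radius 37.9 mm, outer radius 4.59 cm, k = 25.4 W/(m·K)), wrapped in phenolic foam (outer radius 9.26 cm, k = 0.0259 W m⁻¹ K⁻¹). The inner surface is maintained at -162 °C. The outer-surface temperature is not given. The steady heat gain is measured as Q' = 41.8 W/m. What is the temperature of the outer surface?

T_out = 18.3 °C

Sum the resistances:
  R'_titanium = ln(0.0459/0.0379)/(2πk) = 0.1915/(2π·25.4) = 0.001200 m·K/W
  R'_phenolic foam = ln(0.0926/0.0459)/(2πk) = 0.7018/(2π·0.0259) = 4.313 m·K/W
ΣR = 4.314 m·K/W
ΔT = Q'·ΣR = 41.8 × 4.314 = 180.3 K
Heat flows inward, so T_out = T_in + ΔT = -162 + 180.3 = 18.3 °C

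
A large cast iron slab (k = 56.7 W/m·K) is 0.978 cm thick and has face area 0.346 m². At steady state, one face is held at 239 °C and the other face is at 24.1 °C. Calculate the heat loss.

Q = kA·ΔT/L = 56.7 × 0.346 × |239 °C − 24.1 °C| / 0.00978 = 4.31×10^5 W

Q = 4.31×10^5 W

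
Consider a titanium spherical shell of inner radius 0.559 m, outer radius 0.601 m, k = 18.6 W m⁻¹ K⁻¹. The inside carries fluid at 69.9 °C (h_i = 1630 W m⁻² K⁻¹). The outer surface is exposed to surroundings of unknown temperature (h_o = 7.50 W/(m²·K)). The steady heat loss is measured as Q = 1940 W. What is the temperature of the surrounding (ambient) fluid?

T_out = 11.6 °C

Series resistances:
  R_conv,in = 1/(4πr²h) = 1/(4π·0.559²·1630) = 1.562×10^-4 K/W
  R_titanium = (1/0.559 − 1/0.601)/(4πk) = 0.1250/(4π·18.6) = 5.349×10^-4 K/W
  R_conv,out = 1/(4πr²h) = 1/(4π·0.601²·7.50) = 0.02938 K/W
ΣR = 0.03007 K/W
ΔT = Q·ΣR = 1940 × 0.03007 = 58.34 K
Heat flows outward, so T_out = T_in − ΔT = 69.9 − 58.34 = 11.6 °C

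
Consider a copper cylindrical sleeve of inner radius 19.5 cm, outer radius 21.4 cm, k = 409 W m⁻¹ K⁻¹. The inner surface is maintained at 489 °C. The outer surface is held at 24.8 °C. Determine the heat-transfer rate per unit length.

Q' = 12800 kW/m

Q' = 2πk·ΔT/ln(r₂/r₁) = 2π × 409 × 464.2 / ln(0.214/0.195) = 1.28×10^7 W/m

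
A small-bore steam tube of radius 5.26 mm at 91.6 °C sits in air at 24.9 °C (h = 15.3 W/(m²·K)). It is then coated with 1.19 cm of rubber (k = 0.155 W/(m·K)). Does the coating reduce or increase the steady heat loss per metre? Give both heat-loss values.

Critical radius for a cylinder: r_cr = k/h = 0.0101 m = 1.01 cm.
Outer radius after coating: r₂ = 0.00526 + 0.0119 = 0.01716 m.
r₁ < r_cr < r₂: heat loss rises to a maximum at r_cr then falls. Whether the coating helps depends on whether Q(r₂) has dropped back below Q(r₁).
Bare: R = 1/(2πr₁h) = 1.978 m·K/W; Q = 66.7/1.978 = 33.7 W/m.
Coated: R = R_cond + R_conv = 1.820 m·K/W; Q = 66.7/1.820 = 36.6 W/m.

increases: 33.7 → 36.6 W/m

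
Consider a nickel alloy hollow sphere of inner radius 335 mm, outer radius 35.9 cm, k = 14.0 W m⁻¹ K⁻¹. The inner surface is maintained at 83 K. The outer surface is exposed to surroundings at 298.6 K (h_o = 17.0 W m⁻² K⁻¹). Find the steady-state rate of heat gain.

Q = 5760 W

Resistance network (inner→outer):
  R_nickel alloy = (1/0.335 − 1/0.359)/(4πk) = 0.1996/(4π·14.0) = 0.001134 K/W
  R_conv,out = 1/(4πr²h) = 1/(4π·0.359²·17.0) = 0.03632 K/W
ΣR = 0.001134 + 0.03632 = 0.03745 K/W
Q = ΔT/ΣR = (83 K − 298.6 K)/0.03745 = -5760 W
(Negative Q ⇒ heat flows inward; heat gain = 5760 W.)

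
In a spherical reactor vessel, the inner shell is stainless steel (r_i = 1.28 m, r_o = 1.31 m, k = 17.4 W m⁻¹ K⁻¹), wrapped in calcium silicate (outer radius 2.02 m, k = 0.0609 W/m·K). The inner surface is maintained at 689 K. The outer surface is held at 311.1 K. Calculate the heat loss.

Series thermal resistances, inner to outer:
  R_stainless steel = (1/1.28 − 1/1.31)/(4πk) = 0.01789/(4π·17.4) = 8.182×10^-5 K/W
  R_calcium silicate = (1/1.31 − 1/2.02)/(4πk) = 0.2683/(4π·0.0609) = 0.3506 K/W
ΣR = 8.182×10^-5 + 0.3506 = 0.3507 K/W
Q = ΔT/ΣR = (689 K − 311.1 K)/0.3507 = 1080 W

Q = 1080 W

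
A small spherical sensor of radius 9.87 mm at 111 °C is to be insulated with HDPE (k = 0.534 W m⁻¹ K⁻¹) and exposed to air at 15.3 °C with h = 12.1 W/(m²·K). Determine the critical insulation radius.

r_cr = 8.83 cm

For a sphere, r_cr = 2k_ins/h = 2·0.534/12.1 = 0.0883 m = 8.83 cm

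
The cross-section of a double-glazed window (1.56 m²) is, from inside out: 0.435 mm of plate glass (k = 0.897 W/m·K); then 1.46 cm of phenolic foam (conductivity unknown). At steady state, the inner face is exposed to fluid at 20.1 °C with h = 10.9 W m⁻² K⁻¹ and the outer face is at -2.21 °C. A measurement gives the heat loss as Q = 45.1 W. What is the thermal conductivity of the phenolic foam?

k = 0.0215 W/m·K

ΣR = ΔT/Q = |20.1 − -2.21|/45.1 = 0.4947 K/W
Known resistances:
  R_conv,in = 1/(hA) = 1/(10.9·1.56) = 0.05881 K/W
  R_plate glass = L/(kA) = 4.35×10^-4/(0.897·1.56) = 3.109×10^-4 K/W
R_phenolic foam = ΣR − ΣR_known = 0.4947 − 0.05912 = 0.4356 K/W
L/(kA) = 0.4356 ⇒ k = 0.0146/(0.4356·1.56) = 0.0215 W/m·K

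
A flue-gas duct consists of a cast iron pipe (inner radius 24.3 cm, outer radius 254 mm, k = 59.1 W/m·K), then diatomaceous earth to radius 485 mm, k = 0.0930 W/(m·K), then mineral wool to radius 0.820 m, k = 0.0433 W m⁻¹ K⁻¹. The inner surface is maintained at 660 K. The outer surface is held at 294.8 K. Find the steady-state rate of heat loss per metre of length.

Resistance network (inner→outer):
  R'_cast iron = ln(0.254/0.243)/(2πk) = 0.04427/(2π·59.1) = 1.192×10^-4 m·K/W
  R'_diatomaceous earth = ln(0.485/0.254)/(2πk) = 0.6468/(2π·0.0930) = 1.107 m·K/W
  R'_mineral wool = ln(0.820/0.485)/(2πk) = 0.5252/(2π·0.0433) = 1.930 m·K/W
ΣR = 1.192×10^-4 + 1.107 + 1.930 = 3.037 m·K/W
Q' = ΔT/ΣR = (660 K − 294.8 K)/3.037 = 120 W/m

Q' = 120 W/m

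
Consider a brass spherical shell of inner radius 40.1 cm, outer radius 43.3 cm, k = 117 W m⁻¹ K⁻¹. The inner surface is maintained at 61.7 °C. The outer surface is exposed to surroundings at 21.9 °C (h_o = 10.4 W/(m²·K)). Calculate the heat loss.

Treat each layer as a resistance in series:
  R_brass = (1/0.401 − 1/0.433)/(4πk) = 0.1843/(4π·117) = 1.253×10^-4 K/W
  R_conv,out = 1/(4πr²h) = 1/(4π·0.433²·10.4) = 0.04081 K/W
ΣR = 1.253×10^-4 + 0.04081 = 0.04094 K/W
Q = ΔT/ΣR = (61.7 °C − 21.9 °C)/0.04094 = 972 W

Q = 972 W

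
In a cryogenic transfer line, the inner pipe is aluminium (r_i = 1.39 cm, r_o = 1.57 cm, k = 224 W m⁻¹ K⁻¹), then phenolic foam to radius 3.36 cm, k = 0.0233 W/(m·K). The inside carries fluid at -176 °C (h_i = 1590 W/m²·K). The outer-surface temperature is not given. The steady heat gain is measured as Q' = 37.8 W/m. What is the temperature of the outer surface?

Sum the resistances:
  R'_conv,in = 1/(2πr h) = 1/(2π·0.0139·1590) = 0.007201 m·K/W
  R'_aluminium = ln(0.0157/0.0139)/(2πk) = 0.1218/(2π·224) = 8.652×10^-5 m·K/W
  R'_phenolic foam = ln(0.0336/0.0157)/(2πk) = 0.7609/(2π·0.0233) = 5.197 m·K/W
ΣR = 5.205 m·K/W
ΔT = Q'·ΣR = 37.8 × 5.205 = 196.7 K
Heat flows inward, so T_out = T_in + ΔT = -176 + 196.7 = 20.7 °C

T_out = 20.7 °C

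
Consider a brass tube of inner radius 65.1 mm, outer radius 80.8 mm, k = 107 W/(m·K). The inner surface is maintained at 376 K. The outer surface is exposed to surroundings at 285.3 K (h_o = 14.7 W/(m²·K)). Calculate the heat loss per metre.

Q' = 675 W/m

Resistance network (inner→outer):
  R'_brass = ln(0.0808/0.0651)/(2πk) = 0.2161/(2π·107) = 3.214×10^-4 m·K/W
  R'_conv,out = 1/(2πr h) = 1/(2π·0.0808·14.7) = 0.1340 m·K/W
ΣR = 3.214×10^-4 + 0.1340 = 0.1343 m·K/W
Q' = ΔT/ΣR = (376 K − 285.3 K)/0.1343 = 675 W/m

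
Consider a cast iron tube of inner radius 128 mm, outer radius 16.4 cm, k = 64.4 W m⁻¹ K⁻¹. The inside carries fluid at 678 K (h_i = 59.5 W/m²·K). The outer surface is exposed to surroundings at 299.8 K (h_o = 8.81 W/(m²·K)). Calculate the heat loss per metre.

Resistance network (inner→outer):
  R'_conv,in = 1/(2πr h) = 1/(2π·0.128·59.5) = 0.02090 m·K/W
  R'_cast iron = ln(0.164/0.128)/(2πk) = 0.2478/(2π·64.4) = 6.125×10^-4 m·K/W
  R'_conv,out = 1/(2πr h) = 1/(2π·0.164·8.81) = 0.1102 m·K/W
ΣR = 0.02090 + 6.125×10^-4 + 0.1102 = 0.1317 m·K/W
Q' = ΔT/ΣR = (678 K − 299.8 K)/0.1317 = 2870 W/m

Q' = 2870 W/m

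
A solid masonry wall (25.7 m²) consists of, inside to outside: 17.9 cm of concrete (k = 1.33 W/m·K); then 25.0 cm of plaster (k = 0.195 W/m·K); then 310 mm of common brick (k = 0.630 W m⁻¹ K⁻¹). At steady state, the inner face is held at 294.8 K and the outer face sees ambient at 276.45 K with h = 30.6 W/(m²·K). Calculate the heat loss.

Series thermal resistances, inner to outer:
  R_concrete = L/(kA) = 0.179/(1.33·25.7) = 0.005237 K/W
  R_plaster = L/(kA) = 0.250/(0.195·25.7) = 0.04989 K/W
  R_common brick = L/(kA) = 0.310/(0.630·25.7) = 0.01915 K/W
  R_conv,out = 1/(hA) = 1/(30.6·25.7) = 0.001272 K/W
ΣR = 0.005237 + 0.04989 + 0.01915 + 0.001272 = 0.07555 K/W
Q = ΔT/ΣR = (294.8 K − 276.45 K)/0.07555 = 243 W

Q = 243 W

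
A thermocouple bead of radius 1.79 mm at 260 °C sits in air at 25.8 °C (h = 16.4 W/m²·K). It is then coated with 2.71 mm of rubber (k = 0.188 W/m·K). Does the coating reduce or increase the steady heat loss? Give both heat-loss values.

Critical radius for a sphere: r_cr = 2k/h = 0.0229 m = 2.29 cm.
Outer radius after coating: r₂ = 0.00179 + 0.00271 = 0.00450 m.
Since r₁ < r_cr and r₂ ≤ r_cr, the coating moves toward the maximum at r_cr — heat loss rises.
Bare: R = 1/(4πr₁²h) = 1514 K/W; Q = 234.2/1514 = 0.155 W.
Coated: R = R_cond + R_conv = 382.0 K/W; Q = 234.2/382.0 = 0.613 W.

increases: 0.155 → 0.613 W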